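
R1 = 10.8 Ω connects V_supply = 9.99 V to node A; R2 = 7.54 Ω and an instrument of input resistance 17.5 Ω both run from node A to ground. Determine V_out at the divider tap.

V_out ≈ 3.28 V

R2 ‖ R_L = (7.54 × 17.5)/(7.54 + 17.5) = 5.270 Ω.
Now apply the divider: V_out = 9.99 × 0.3279 = 3.276 V.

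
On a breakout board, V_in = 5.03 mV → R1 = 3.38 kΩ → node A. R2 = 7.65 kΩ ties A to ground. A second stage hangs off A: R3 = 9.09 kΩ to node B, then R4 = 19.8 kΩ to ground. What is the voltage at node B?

V_B ≈ 2.21 mV

Looking into the second stage from A: R3 + R4 = 28.89 kΩ appears in parallel with R2.
Effective lower resistance at A: R2 ‖ 28.89 = 6.048 kΩ.
So V_A = 5.03 × 0.6415 = 3.227 mV.
V_B = V_A × 0.6854 = 2.212 mV.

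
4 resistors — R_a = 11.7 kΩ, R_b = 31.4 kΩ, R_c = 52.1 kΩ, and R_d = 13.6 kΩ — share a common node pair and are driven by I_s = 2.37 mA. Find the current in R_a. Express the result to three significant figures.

I ≈ 0.964 mA

Total conductance ΣG = 1/11.7 + 1/31.4 + 1/52.1 + 1/13.6 = 0.2100 (units of 1/kΩ).
By the current-divider rule, I = I_s · G_k/ΣG = 2.37 × 0.4069 = 0.9644 mA.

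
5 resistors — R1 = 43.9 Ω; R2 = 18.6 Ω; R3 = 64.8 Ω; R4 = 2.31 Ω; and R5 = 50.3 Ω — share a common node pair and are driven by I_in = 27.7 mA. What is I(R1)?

ΣG = 1/43.9 + 1/18.6 + 1/64.8 + 1/2.31 + 1/50.3 = 0.5448.
By the current-divider rule, I = I_in · G_k/ΣG = 27.7 × 0.04182 = 1.158 mA.

I ≈ 1.16 mA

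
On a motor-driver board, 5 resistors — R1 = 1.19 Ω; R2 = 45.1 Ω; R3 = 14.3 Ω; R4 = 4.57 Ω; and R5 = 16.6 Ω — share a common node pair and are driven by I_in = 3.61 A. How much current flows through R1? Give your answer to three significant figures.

I ≈ 2.50 A

ΣG = 1/1.19 + 1/45.1 + 1/14.3 + 1/4.57 + 1/16.6 = 1.211.
R1 takes the fraction G_k/ΣG = 0.8403/1.211 = 0.6936, so I = 3.61 × 0.6936 = 2.504 A.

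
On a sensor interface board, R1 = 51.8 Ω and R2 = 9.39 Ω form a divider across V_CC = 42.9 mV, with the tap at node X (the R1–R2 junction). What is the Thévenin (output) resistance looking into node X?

R_th ≈ 7.95 Ω

Looking into X with the source shorted: R_th = R1·R2/(R1+R2) = 51.80 × 9.39/61.19 = 7.949 Ω.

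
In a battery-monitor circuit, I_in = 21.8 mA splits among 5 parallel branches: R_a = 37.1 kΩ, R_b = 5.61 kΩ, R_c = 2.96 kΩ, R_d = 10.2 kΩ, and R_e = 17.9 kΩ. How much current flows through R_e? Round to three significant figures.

I ≈ 1.75 mA

ΣG = 1/37.1 + 1/5.61 + 1/2.96 + 1/10.2 + 1/17.9 = 0.6970.
By the current-divider rule, I = I_in · G_k/ΣG = 21.8 × 0.08016 = 1.747 mA.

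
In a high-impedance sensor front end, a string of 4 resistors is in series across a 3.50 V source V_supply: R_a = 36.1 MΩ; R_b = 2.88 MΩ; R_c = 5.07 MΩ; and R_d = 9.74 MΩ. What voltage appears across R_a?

V ≈ 2.35 V

Total series resistance ΣR = 36.1 + 2.88 + 5.07 + 9.74 = 53.79 MΩ.
Voltage divider: V = V_supply · (36.10 / 53.79) = 3.50 × 0.6711 = 2.349 V.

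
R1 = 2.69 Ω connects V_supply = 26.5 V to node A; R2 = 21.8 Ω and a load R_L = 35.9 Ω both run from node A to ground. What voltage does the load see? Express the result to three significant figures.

First combine the lower leg with the load: R2 ‖ R_L = 13.56 Ω.
Then V_out = V_supply · R2'/(R1 + R2') = 26.5 × 13.56/16.25 = 22.11 V.
(Unloaded it would be 23.6 V; the load pulls it down.)

V_out ≈ 22.1 V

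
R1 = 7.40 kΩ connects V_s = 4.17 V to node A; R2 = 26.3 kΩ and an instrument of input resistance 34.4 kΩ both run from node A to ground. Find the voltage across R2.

V_out ≈ 2.79 V

R2 ‖ R_L = (26.3 × 34.4)/(26.3 + 34.4) = 14.90 kΩ.
Voltage divider with the loaded lower leg: V_out = 4.17 × 14.90/(7.40 + 14.90) = 4.17 × 0.6682 = 2.787 V.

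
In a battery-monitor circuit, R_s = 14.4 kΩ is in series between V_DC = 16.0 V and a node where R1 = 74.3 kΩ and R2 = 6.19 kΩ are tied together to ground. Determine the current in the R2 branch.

Equivalent of the parallel group: R_p = 5.714 kΩ.
V_A = 16.0 × 5.714/20.11 = 4.545 V.
I(R2) = V_A / R2 = 4.545/6.19 = 0.7343 mA.
(Check via current divider: I_total = 0.7955 mA; share G_k/ΣG = 0.9231 → same result.)

I ≈ 0.734 mA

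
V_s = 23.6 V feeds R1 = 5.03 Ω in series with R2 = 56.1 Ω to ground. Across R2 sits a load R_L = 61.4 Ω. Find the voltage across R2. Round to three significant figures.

The load sits in parallel with R2, giving an effective lower resistance R2' = R2·R_L/(R2+R_L) = 29.32 Ω.
Then V_out = V_s · R2'/(R1 + R2') = 23.6 × 29.32/34.35 = 20.14 V.
(Unloaded it would be 21.7 V; the load pulls it down.)

V_out ≈ 20.1 V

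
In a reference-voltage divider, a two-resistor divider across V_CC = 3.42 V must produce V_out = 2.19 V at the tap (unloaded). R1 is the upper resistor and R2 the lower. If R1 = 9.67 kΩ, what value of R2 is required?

R2 ≈ 17.2 kΩ

The divider ratio is R2/(R1+R2) = 2.19/3.42 = 0.6404.
So R2 = R1 · V_out/(V_CC − V_out) = 9.67 × 2.19/(3.42 − 2.19) = 9.67 × 1.780 = 17.22 kΩ.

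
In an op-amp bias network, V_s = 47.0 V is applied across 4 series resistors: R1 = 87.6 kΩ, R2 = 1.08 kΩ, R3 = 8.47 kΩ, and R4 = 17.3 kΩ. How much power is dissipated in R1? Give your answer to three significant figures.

P ≈ 14.8 mW

ΣR = 114.4 kΩ → I = 47.0/114.4 = 0.4107 mA.
V(R1) = I·R = 35.97 V; P = V·I = 35.97 × 0.4107 = 14.77 mW.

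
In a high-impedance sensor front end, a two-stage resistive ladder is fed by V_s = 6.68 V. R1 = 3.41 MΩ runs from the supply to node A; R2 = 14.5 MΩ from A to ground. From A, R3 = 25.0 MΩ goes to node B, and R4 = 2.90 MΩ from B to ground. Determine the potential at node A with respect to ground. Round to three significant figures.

The second stage (R3 + R4 = 27.90 MΩ) loads node A in parallel with R2.
R2 ‖ (R3+R4) = 9.541 MΩ.
So V_A = 6.68 × 0.7367 = 4.921 V.

V_A ≈ 4.92 V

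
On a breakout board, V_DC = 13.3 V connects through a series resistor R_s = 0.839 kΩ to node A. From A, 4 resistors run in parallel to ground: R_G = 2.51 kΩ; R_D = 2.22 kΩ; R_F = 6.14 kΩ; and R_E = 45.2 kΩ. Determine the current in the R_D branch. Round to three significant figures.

I ≈ 3.21 mA

Equivalent of the parallel group: R_p = 0.9673 kΩ.
V_A by voltage divider: V_A = 13.3 × 0.9673/(0.839 + 0.9673) = 7.122 V.
Branch current I = V_A/R_D = 7.122/2.22 = 3.208 mA.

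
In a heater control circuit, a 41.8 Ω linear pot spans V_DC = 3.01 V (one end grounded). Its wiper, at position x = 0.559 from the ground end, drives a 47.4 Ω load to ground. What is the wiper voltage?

Split the track: R_lower = x·R_p = 23.37 Ω, R_upper = (1−x)·R_p = 18.43 Ω.
R_L loads the lower segment: effective lower R = 15.65 Ω.
V_out = 3.01 × 15.65/(18.43 + 15.65) = 1.382 V.
(Unloaded: V_out = x·V_DC = 1.68 V.)

V_out ≈ 1.38 V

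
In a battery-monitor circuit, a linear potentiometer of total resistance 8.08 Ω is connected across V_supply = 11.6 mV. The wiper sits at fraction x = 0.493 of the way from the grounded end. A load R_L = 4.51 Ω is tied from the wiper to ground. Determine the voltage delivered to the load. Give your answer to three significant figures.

V_out ≈ 3.95 mV

Lower segment x·R_p = 3.983 Ω; upper segment (1−x)·R_p = 4.097 Ω.
Lower segment in parallel with the load: 3.983 ‖ 4.51 = 2.115 Ω.
Loaded-divider output: V_out = 11.6 × 0.3405 = 3.950 mV.
(Unloaded: V_out = x·V_supply = 5.72 mV.)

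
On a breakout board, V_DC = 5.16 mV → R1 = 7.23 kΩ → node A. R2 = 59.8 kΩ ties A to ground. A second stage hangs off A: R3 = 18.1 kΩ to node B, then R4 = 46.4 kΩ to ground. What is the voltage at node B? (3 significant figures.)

Node A sees R2 in parallel with the series input of stage 2, R3 + R4 = 64.50 kΩ.
Effective lower resistance at A: R2 ‖ 64.50 = 31.03 kΩ.
V_A = 5.16 × 31.03/(7.23 + 31.03) = 4.185 mV.
V_B = V_A × 0.7194 = 3.011 mV.

V_B ≈ 3.01 mV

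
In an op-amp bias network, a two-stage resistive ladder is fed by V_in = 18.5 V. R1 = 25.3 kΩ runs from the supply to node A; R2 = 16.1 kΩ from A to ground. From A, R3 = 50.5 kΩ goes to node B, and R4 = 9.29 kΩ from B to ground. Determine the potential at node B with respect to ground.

V_B ≈ 0.960 V

Looking into the second stage from A: R3 + R4 = 59.79 kΩ appears in parallel with R2.
Effective lower resistance at A: R2 ‖ 59.79 = 12.68 kΩ.
So V_A = 18.5 × 0.3339 = 6.178 V.
V_B = V_A × 0.1554 = 0.9599 V.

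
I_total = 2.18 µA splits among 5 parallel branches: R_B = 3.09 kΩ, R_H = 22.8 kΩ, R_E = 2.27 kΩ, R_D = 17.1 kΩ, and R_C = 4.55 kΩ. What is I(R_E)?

Total conductance ΣG = 1/3.09 + 1/22.8 + 1/2.27 + 1/17.1 + 1/4.55 = 1.086 (units of 1/kΩ).
By the current-divider rule, I = I_total · G_k/ΣG = 2.18 × 0.4055 = 0.8841 µA.

I ≈ 0.884 µA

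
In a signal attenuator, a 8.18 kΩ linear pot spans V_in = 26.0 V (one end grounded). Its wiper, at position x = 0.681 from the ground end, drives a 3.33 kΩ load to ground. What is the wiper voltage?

Split the track: R_lower = x·R_p = 5.571 kΩ, R_upper = (1−x)·R_p = 2.609 kΩ.
R_L loads the lower segment: effective lower R = 2.084 kΩ.
V_out = 26.0 × 2.084/(2.609 + 2.084) = 11.55 V.
(Unloaded: V_out = x·V_in = 17.7 V.)

V_out ≈ 11.5 V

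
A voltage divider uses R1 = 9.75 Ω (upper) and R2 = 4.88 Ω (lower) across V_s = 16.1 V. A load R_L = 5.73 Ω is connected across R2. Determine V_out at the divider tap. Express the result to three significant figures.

First combine the lower leg with the load: R2 ‖ R_L = 2.635 Ω.
Now apply the divider: V_out = 16.1 × 0.2128 = 3.426 V.

V_out ≈ 3.43 V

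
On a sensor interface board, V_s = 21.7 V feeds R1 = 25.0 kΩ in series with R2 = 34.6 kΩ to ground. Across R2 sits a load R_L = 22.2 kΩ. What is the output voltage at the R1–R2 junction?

The load sits in parallel with R2, giving an effective lower resistance R2' = R2·R_L/(R2+R_L) = 13.52 kΩ.
Then V_out = V_s · R2'/(R1 + R2') = 21.7 × 13.52/38.52 = 7.618 V.

V_out ≈ 7.62 V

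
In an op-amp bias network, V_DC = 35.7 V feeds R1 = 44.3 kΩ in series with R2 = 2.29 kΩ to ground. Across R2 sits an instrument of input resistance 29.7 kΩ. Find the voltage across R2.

V_out ≈ 1.63 V

First combine the lower leg with the load: R2 ‖ R_L = 2.126 kΩ.
Now apply the divider: V_out = 35.7 × 0.04579 = 1.635 V.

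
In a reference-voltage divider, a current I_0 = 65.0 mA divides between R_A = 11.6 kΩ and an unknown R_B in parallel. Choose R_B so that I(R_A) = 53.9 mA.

Two-branch current divider: I_A = I_0 · R_B/(R_A + R_B).
53.9/65.0 = R_B/(R_A + R_B) → R_B = R_A · (0.8292)/(1 − 0.8292) = 11.6 × 4.856 = 56.33 kΩ.

R_B ≈ 56.3 kΩ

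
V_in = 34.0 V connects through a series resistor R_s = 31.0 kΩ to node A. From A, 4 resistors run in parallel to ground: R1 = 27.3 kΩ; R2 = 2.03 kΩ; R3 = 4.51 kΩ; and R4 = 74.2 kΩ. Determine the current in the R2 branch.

I ≈ 0.678 mA

Equivalent of the parallel group: R_p = 1.308 kΩ.
Node voltage V_A = V_in · R_p/(R_s + R_p) = 34.0 × 0.04049 = 1.377 V.
I(R2) = V_A / R2 = 1.377/2.03 = 0.6781 mA.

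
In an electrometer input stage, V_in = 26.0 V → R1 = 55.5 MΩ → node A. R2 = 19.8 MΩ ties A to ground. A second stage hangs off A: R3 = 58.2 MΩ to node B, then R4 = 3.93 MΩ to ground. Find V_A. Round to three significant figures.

V_A ≈ 5.54 V

The second stage (R3 + R4 = 62.13 MΩ) loads node A in parallel with R2.
R2 ‖ (R3+R4) = 15.01 MΩ.
V_A = 26.0 × 15.01/(55.5 + 15.01) = 5.536 V.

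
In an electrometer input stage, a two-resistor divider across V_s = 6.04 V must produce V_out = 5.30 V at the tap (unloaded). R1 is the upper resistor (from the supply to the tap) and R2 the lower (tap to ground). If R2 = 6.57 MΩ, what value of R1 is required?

R1 ≈ 0.917 MΩ

The divider ratio is R2/(R1+R2) = 5.30/6.04 = 0.8775.
Rearranging, R1 = R2·(1−k)/k = 6.57 × 0.1396 = 0.9173 MΩ.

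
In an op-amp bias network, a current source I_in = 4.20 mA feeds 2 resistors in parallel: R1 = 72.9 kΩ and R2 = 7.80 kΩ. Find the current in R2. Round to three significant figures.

I ≈ 3.79 mA

With just two branches, the current splits inversely with resistance.
I(R2) = 4.20 × 72.9/(72.9 + 7.80) = 4.20 × 0.9033 = 3.794 mA.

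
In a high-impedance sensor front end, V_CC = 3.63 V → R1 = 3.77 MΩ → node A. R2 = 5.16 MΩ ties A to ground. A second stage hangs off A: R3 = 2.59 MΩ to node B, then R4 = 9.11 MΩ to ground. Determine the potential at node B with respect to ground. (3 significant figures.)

V_B ≈ 1.38 V

The second stage (R3 + R4 = 11.70 MΩ) loads node A in parallel with R2.
R2 ‖ (R3+R4) = 3.581 MΩ.
First divider: V_A = V_CC · 3.581/(3.77 + 3.581) = 1.768 V.
Stage 2 is unloaded, so V_B = V_A · R4/(R3+R4) = 1.768 × 9.11/11.70 = 1.377 V.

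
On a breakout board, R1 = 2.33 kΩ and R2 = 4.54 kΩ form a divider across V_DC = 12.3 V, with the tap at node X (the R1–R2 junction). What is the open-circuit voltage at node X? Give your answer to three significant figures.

Open-circuit (no load on X): V_th = V_DC · R2/(R1 + R2) = 12.3 × 4.54/(2.330 + 4.54) = 8.128 V.

V_th ≈ 8.13 V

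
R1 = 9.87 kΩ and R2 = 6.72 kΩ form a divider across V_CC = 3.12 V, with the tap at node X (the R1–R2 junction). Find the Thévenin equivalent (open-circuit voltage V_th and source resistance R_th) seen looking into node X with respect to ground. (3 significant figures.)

V_th ≈ 1.26 V, R_th ≈ 4.00 kΩ

With X open, the divider is unloaded: V_th = 3.12 × 6.72/16.59 = 1.264 V.
With V_CC suppressed (replaced by a short), R_th = R1 ‖ R2 = (9.870 × 6.72)/(9.870 + 6.72) = 3.998 kΩ.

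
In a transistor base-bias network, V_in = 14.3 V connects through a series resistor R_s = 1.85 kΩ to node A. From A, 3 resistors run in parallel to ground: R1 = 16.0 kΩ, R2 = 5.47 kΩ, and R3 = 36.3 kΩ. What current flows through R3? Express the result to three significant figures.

I ≈ 0.262 mA

Equivalent of the parallel group: R_p = 3.665 kΩ.
V_A by voltage divider: V_A = 14.3 × 3.665/(1.85 + 3.665) = 9.503 V.
I(R3) = V_A / R3 = 9.503/36.3 = 0.2618 mA.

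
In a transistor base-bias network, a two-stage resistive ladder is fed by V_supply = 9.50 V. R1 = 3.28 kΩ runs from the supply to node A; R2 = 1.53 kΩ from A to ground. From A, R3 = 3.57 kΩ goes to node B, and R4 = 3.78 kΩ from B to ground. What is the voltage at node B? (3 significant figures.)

Looking into the second stage from A: R3 + R4 = 7.350 kΩ appears in parallel with R2.
Effective lower resistance at A: R2 ‖ 7.350 = 1.266 kΩ.
So V_A = 9.50 × 0.2785 = 2.646 V.
Then the unloaded second divider: V_B = V_A × R4/(R3+R4) = 2.646 × 0.5143 = 1.361 V.

V_B ≈ 1.36 V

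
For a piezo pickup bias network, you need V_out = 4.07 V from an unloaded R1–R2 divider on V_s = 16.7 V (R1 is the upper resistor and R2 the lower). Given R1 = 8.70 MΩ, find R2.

The divider ratio is R2/(R1+R2) = 4.07/16.7 = 0.2437.
R2 = R1 · 0.2437/(1 − 0.2437) = 2.804 MΩ.

R2 ≈ 2.80 MΩ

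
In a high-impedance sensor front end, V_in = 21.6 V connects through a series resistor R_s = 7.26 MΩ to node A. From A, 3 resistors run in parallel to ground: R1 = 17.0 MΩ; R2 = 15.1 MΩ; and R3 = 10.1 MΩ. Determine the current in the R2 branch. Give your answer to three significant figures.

I ≈ 0.545 µA

Equivalent of the parallel group: R_p = 4.463 MΩ.
Node voltage V_A = V_in · R_p/(R_s + R_p) = 21.6 × 0.3807 = 8.223 V.
I(R2) = V_A / R2 = 8.223/15.1 = 0.5446 µA.
(Check via current divider: I_total = 1.843 µA; share G_k/ΣG = 0.2956 → same result.)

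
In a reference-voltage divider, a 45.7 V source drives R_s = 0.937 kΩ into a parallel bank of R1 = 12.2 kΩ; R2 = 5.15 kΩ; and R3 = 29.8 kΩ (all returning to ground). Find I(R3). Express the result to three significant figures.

I ≈ 1.19 mA

Combine the parallel branches: R_p = (1/12.2 + 1/5.15 + 1/29.8)⁻¹ = 3.229 kΩ.
V_A by voltage divider: V_A = 45.7 × 3.229/(0.937 + 3.229) = 35.42 V.
I(R3) = V_A / R3 = 35.42/29.8 = 1.189 mA.
(Equivalently: I_total = 10.97 mA, then current-divider fraction G_k/ΣG = 0.1084.)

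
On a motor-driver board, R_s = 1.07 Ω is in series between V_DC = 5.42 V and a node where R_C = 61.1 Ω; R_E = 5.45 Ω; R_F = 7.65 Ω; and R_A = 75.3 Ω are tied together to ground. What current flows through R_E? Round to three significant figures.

I ≈ 0.727 A

Equivalent of the parallel group: R_p = 2.908 Ω.
V_A = 5.42 × 2.908/3.978 = 3.962 V.
Branch current I = V_A/R_E = 3.962/5.45 = 0.7270 A.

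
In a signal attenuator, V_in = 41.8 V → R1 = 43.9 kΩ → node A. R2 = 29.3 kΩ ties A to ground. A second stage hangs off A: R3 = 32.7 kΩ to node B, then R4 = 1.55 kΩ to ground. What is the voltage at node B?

V_B ≈ 0.500 V

Node A sees R2 in parallel with the series input of stage 2, R3 + R4 = 34.25 kΩ.
R2 ‖ (R3+R4) = 15.79 kΩ.
V_A = 41.8 × 15.79/(43.9 + 15.79) = 11.06 V.
V_B = V_A × 0.04526 = 0.5004 V.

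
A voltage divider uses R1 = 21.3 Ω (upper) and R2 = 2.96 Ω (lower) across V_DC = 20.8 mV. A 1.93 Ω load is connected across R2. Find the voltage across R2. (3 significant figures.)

V_out ≈ 1.08 mV

R2 ‖ R_L = (2.96 × 1.93)/(2.96 + 1.93) = 1.168 Ω.
Voltage divider with the loaded lower leg: V_out = 20.8 × 1.168/(21.3 + 1.168) = 20.8 × 0.05200 = 1.082 mV.
(Unloaded it would be 2.54 mV; the load pulls it down.)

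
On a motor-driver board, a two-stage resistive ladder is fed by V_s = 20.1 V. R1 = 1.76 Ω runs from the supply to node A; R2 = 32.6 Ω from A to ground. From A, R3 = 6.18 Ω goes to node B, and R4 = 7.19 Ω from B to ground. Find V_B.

Looking into the second stage from A: R3 + R4 = 13.37 Ω appears in parallel with R2.
R2 ‖ (R3+R4) = 9.481 Ω.
First divider: V_A = V_s · 9.481/(1.76 + 9.481) = 16.95 V.
Then the unloaded second divider: V_B = V_A × R4/(R3+R4) = 16.95 × 0.5378 = 9.117 V.

V_B ≈ 9.12 V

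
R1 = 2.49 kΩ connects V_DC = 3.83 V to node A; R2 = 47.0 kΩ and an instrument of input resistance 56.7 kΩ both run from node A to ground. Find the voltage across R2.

First combine the lower leg with the load: R2 ‖ R_L = 25.70 kΩ.
Voltage divider with the loaded lower leg: V_out = 3.83 × 25.70/(2.49 + 25.70) = 3.83 × 0.9117 = 3.492 V.
(Unloaded it would be 3.64 V; the load pulls it down.)

V_out ≈ 3.49 V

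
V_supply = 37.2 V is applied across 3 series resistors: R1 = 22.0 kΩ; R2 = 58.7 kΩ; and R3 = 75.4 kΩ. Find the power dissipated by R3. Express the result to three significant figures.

P ≈ 4.28 mW

Series current I = V_supply/ΣR = 37.2/156.1 = 0.2383 mA.
V(R3) = I·R = 17.97 V; P = V·I = 17.97 × 0.2383 = 4.282 mW.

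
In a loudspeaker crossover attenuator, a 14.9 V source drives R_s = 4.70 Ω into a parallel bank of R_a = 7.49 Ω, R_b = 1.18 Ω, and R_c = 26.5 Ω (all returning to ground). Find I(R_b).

Combine the parallel branches: R_p = (1/7.49 + 1/1.18 + 1/26.5)⁻¹ = 0.9816 Ω.
V_A by voltage divider: V_A = 14.9 × 0.9816/(4.70 + 0.9816) = 2.574 V.
Branch current I = V_A/R_b = 2.574/1.18 = 2.182 A.

I ≈ 2.18 A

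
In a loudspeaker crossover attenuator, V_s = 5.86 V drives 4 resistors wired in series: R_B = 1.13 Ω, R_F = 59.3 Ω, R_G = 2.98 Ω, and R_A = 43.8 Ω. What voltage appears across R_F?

Series total: ΣR = 1.13 + 59.3 + 2.98 + 43.8 = 107.2 Ω.
V = V_s · R/ΣR = 5.86 × 0.5531 = 3.241 V.

V ≈ 3.24 V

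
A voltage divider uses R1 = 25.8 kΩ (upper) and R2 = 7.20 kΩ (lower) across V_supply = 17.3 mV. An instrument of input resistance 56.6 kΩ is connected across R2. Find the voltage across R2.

V_out ≈ 3.43 mV

First combine the lower leg with the load: R2 ‖ R_L = 6.387 kΩ.
Then V_out = V_supply · R2'/(R1 + R2') = 17.3 × 6.387/32.19 = 3.433 mV.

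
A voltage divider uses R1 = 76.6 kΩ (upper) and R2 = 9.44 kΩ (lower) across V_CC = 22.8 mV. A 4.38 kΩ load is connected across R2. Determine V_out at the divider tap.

V_out ≈ 0.857 mV

First combine the lower leg with the load: R2 ‖ R_L = 2.992 kΩ.
Voltage divider with the loaded lower leg: V_out = 22.8 × 2.992/(76.6 + 2.992) = 22.8 × 0.03759 = 0.8570 mV.
(Unloaded it would be 2.50 mV; the load pulls it down.)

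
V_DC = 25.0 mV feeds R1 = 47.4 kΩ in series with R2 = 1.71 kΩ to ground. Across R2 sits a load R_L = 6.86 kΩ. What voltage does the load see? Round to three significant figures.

R2 ‖ R_L = (1.71 × 6.86)/(1.71 + 6.86) = 1.369 kΩ.
Voltage divider with the loaded lower leg: V_out = 25.0 × 1.369/(47.4 + 1.369) = 25.0 × 0.02807 = 0.7017 mV.

V_out ≈ 0.702 mV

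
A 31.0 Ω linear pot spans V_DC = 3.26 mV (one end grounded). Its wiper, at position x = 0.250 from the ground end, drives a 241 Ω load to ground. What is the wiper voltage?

V_out ≈ 0.796 mV

The pot divides into 23.25 Ω above the wiper and 7.750 Ω below.
Lower segment in parallel with the load: 7.750 ‖ 241 = 7.509 Ω.
V_out = 3.26 × 7.509/(23.25 + 7.509) = 0.7958 mV.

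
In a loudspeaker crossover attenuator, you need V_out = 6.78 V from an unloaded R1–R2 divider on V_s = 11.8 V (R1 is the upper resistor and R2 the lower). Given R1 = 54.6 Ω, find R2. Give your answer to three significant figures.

R2 ≈ 73.7 Ω

V_out/V_s = R2/(R1+R2) = 0.5746.
R2 = R1 · 0.5746/(1 − 0.5746) = 73.74 Ω.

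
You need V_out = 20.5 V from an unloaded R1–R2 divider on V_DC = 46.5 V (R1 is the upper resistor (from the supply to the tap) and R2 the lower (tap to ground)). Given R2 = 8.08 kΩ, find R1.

R1 ≈ 10.2 kΩ

Required fraction k = V_out/V_DC = 0.4409.
R1 = R2·(1/k − 1) = 8.08 × 1.268 = 10.25 kΩ.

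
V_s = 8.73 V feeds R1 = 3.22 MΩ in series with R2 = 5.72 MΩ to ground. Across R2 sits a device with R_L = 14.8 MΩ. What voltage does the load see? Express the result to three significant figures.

R2 ‖ R_L = (5.72 × 14.8)/(5.72 + 14.8) = 4.126 MΩ.
Now apply the divider: V_out = 8.73 × 0.5616 = 4.903 V.

V_out ≈ 4.90 V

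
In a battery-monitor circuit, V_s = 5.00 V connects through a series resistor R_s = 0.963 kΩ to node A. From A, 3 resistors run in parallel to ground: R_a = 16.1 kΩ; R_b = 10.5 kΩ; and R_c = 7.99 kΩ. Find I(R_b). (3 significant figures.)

Combine the parallel branches: R_p = (1/16.1 + 1/10.5 + 1/7.99)⁻¹ = 3.540 kΩ.
V_A = 5.00 × 3.540/4.503 = 3.931 V.
Branch current I = V_A/R_b = 3.931/10.5 = 0.3743 mA.

I ≈ 0.374 mA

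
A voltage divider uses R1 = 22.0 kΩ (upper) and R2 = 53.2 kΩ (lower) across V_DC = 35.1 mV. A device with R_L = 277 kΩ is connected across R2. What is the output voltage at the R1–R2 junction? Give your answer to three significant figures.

V_out ≈ 23.5 mV

First combine the lower leg with the load: R2 ‖ R_L = 44.63 kΩ.
Then V_out = V_DC · R2'/(R1 + R2') = 35.1 × 44.63/66.63 = 23.51 mV.
(Unloaded it would be 24.8 mV; the load pulls it down.)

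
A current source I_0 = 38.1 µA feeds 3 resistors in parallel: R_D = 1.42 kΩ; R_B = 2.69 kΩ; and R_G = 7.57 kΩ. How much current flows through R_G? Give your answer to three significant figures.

I ≈ 4.17 µA

Total conductance ΣG = 1/1.42 + 1/2.69 + 1/7.57 = 1.208 (units of 1/kΩ).
Current divider: I(R_G) = I_0 · G_k/ΣG = 38.1 × (0.1321/1.208) = 38.1 × 0.1093 = 4.166 µA.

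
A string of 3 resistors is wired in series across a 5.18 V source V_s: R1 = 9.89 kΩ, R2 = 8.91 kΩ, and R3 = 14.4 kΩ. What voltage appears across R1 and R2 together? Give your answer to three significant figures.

V ≈ 2.93 V

Total series resistance ΣR = 9.89 + 8.91 + 14.4 = 33.20 kΩ.
R_{R1..R2} = 9.89 + 8.91 = 18.80 kΩ.
V = V_s · R/ΣR = 5.18 × 0.5663 = 2.933 V.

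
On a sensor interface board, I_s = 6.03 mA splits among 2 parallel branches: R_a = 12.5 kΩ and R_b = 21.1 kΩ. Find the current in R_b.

I ≈ 2.24 mA

With just two branches, the current splits inversely with resistance.
I(R_b) = 6.03 × 12.5/(12.5 + 21.1) = 6.03 × 0.3720 = 2.243 mA.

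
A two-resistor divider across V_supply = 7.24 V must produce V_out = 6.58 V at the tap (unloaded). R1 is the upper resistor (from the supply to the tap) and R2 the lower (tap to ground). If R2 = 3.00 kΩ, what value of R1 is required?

The divider ratio is R2/(R1+R2) = 6.58/7.24 = 0.9088.
Rearranging, R1 = R2·(1−k)/k = 3.00 × 0.1003 = 0.3009 kΩ.

R1 ≈ 0.301 kΩ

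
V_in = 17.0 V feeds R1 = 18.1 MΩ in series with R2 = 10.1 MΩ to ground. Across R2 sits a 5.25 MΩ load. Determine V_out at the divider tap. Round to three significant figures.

V_out ≈ 2.72 V

R2 ‖ R_L = (10.1 × 5.25)/(10.1 + 5.25) = 3.454 MΩ.
Then V_out = V_in · R2'/(R1 + R2') = 17.0 × 3.454/21.55 = 2.724 V.
(Unloaded it would be 6.09 V; the load pulls it down.)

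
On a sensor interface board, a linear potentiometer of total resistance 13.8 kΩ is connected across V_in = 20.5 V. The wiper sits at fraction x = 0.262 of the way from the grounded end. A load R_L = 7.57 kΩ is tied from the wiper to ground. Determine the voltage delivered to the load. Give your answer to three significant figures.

V_out ≈ 3.97 V

The pot divides into 10.18 kΩ above the wiper and 3.616 kΩ below.
Lower segment in parallel with the load: 3.616 ‖ 7.57 = 2.447 kΩ.
Then V_out = V_in · 2.447/(10.18 + 2.447) = 3.971 V.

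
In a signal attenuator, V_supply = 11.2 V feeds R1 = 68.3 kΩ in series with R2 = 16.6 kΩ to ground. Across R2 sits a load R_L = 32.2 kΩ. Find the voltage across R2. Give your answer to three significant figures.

The load sits in parallel with R2, giving an effective lower resistance R2' = R2·R_L/(R2+R_L) = 10.95 kΩ.
Now apply the divider: V_out = 11.2 × 0.1382 = 1.548 V.

V_out ≈ 1.55 V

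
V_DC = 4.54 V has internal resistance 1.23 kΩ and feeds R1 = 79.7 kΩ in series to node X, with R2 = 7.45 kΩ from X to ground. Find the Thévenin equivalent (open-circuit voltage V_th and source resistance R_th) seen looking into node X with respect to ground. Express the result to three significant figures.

R1' = 1.23 + 79.7 = 80.93 kΩ (source resistance + R1).
V_th is the unloaded tap voltage: V_DC · R2/(R1'+R2) = 4.54 × 0.08430 = 0.3827 V.
With V_DC suppressed (replaced by a short), R_th = R1' ‖ R2 = (80.93 × 7.45)/(80.93 + 7.45) = 6.822 kΩ.

V_th ≈ 0.383 V, R_th ≈ 6.82 kΩ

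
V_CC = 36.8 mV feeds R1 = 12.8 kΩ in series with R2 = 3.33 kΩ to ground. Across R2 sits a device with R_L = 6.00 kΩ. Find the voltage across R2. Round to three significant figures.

The load sits in parallel with R2, giving an effective lower resistance R2' = R2·R_L/(R2+R_L) = 2.141 kΩ.
Voltage divider with the loaded lower leg: V_out = 36.8 × 2.141/(12.8 + 2.141) = 36.8 × 0.1433 = 5.274 mV.

V_out ≈ 5.27 mV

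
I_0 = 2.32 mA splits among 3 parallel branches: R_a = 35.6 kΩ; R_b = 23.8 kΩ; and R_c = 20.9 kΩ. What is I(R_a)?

I ≈ 0.552 mA

Total conductance ΣG = 1/35.6 + 1/23.8 + 1/20.9 = 0.1180 (units of 1/kΩ).
Current divider: I(R_a) = I_0 · G_k/ΣG = 2.32 × (0.02809/0.1180) = 2.32 × 0.2381 = 0.5525 mA.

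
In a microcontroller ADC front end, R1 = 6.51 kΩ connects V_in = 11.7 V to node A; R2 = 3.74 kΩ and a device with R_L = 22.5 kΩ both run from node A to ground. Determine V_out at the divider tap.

The load sits in parallel with R2, giving an effective lower resistance R2' = R2·R_L/(R2+R_L) = 3.207 kΩ.
Voltage divider with the loaded lower leg: V_out = 11.7 × 3.207/(6.51 + 3.207) = 11.7 × 0.3300 = 3.861 V.
(Unloaded it would be 4.27 V; the load pulls it down.)

V_out ≈ 3.86 V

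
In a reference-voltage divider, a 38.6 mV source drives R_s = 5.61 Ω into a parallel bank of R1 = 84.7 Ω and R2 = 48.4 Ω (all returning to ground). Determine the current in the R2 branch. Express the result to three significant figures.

Parallel bank: R_p = 1/(1/84.7 + 1/48.4) = 30.80 Ω.
V_A by voltage divider: V_A = 38.6 × 30.80/(5.61 + 30.80) = 32.65 mV.
Branch current I = V_A/R2 = 32.65/48.4 = 0.6746 mA.

I ≈ 0.675 mA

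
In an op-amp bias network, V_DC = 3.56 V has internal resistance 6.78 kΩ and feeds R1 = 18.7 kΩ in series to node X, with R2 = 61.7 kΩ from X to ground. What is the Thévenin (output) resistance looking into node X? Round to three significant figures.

R1' = 6.78 + 18.7 = 25.48 kΩ (source resistance + R1).
Looking into X with the source shorted: R_th = R1'·R2/(R1'+R2) = 25.48 × 61.7/87.18 = 18.03 kΩ.

R_th ≈ 18.0 kΩ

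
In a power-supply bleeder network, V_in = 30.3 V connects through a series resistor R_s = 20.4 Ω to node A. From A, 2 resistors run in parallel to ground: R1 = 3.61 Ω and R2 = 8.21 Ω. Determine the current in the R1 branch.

I ≈ 0.919 A

Equivalent of the parallel group: R_p = 2.507 Ω.
V_A by voltage divider: V_A = 30.3 × 2.507/(20.4 + 2.507) = 3.317 V.
Branch current I = V_A/R1 = 3.317/3.61 = 0.9187 A.
(Check via current divider: I_total = 1.323 A; share G_k/ΣG = 0.6946 → same result.)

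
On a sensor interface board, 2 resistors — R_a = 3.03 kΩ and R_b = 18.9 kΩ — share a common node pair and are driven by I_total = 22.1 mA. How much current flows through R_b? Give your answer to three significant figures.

I ≈ 3.05 mA

With just two branches, the current splits inversely with resistance.
I(R_b) = 22.1 × 3.03/(3.03 + 18.9) = 22.1 × 0.1382 = 3.053 mA.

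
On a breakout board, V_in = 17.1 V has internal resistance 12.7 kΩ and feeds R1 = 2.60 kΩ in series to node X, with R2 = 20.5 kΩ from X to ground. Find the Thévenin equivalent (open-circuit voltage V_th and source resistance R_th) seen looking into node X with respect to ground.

R1' = 12.7 + 2.60 = 15.30 kΩ (source resistance + R1).
V_th is the unloaded tap voltage: V_in · R2/(R1'+R2) = 17.1 × 0.5726 = 9.792 V.
Looking into X with the source shorted: R_th = R1'·R2/(R1'+R2) = 15.30 × 20.5/35.80 = 8.761 kΩ.

V_th ≈ 9.79 V, R_th ≈ 8.76 kΩ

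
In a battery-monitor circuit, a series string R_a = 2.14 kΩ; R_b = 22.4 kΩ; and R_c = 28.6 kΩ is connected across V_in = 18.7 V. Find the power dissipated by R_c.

Series current I = V_in/ΣR = 18.7/53.14 = 0.3519 mA.
P(R_c) = I²·R_c = (0.3519)² × 28.6 = 3.542 mW.

P ≈ 3.54 mW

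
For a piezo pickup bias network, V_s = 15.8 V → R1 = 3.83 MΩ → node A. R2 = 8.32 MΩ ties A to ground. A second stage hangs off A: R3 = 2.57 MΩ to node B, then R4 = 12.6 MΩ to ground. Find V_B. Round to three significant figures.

V_B ≈ 7.66 V

Node A sees R2 in parallel with the series input of stage 2, R3 + R4 = 15.17 MΩ.
Effective lower resistance at A: R2 ‖ 15.17 = 5.373 MΩ.
First divider: V_A = V_s · 5.373/(3.83 + 5.373) = 9.225 V.
V_B = V_A × 0.8306 = 7.662 V.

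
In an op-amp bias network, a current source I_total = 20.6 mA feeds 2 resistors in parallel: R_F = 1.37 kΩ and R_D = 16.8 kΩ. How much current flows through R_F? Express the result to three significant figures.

Two-branch current divider: I_k = I_total · R_other/(R_1 + R_2).
So I = 20.6 × 16.8/18.17 = 19.05 mA.

I ≈ 19.0 mA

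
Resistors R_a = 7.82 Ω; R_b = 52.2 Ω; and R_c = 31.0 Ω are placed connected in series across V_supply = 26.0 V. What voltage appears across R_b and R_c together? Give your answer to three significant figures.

V ≈ 23.8 V

ΣR = 7.82 + 52.2 + 31.0 = 91.02 Ω.
R_{R_b..R_c} = 52.2 + 31.0 = 83.20 Ω.
By the voltage-divider rule, V = 26.0 × 83.20/91.02 = 23.77 V.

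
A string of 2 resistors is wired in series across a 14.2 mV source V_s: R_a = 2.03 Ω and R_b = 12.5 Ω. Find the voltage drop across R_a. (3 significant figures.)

V ≈ 1.98 mV

ΣR = 2.03 + 12.5 = 14.53 Ω.
Voltage divider: V = V_s · (2.030 / 14.53) = 14.2 × 0.1397 = 1.984 mV.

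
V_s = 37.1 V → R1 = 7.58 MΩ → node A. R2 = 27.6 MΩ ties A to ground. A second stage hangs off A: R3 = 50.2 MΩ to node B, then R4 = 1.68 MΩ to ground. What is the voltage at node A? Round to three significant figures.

V_A ≈ 26.1 V

Looking into the second stage from A: R3 + R4 = 51.88 MΩ appears in parallel with R2.
Effective lower resistance at A: R2 ‖ 51.88 = 18.02 MΩ.
So V_A = 37.1 × 0.7039 = 26.11 V.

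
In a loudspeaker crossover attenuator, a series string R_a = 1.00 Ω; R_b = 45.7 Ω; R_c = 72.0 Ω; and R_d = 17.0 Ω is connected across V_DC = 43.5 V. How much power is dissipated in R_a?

Series current I = V_DC/ΣR = 43.5/135.7 = 0.3206 A.
P(R_a) = I²·R_a = (0.3206)² × 1.00 = 0.1028 W.

P ≈ 0.103 W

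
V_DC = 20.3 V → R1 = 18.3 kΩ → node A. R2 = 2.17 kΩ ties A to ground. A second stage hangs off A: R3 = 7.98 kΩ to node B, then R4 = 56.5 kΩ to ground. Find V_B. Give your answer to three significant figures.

The second stage (R3 + R4 = 64.48 kΩ) loads node A in parallel with R2.
Effective lower resistance at A: R2 ‖ 64.48 = 2.099 kΩ.
First divider: V_A = V_DC · 2.099/(18.3 + 2.099) = 2.089 V.
Stage 2 is unloaded, so V_B = V_A · R4/(R3+R4) = 2.089 × 56.5/64.48 = 1.831 V.

V_B ≈ 1.83 V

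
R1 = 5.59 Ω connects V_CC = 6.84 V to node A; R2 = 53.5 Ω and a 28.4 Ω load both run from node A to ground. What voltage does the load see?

V_out ≈ 5.26 V

First combine the lower leg with the load: R2 ‖ R_L = 18.55 Ω.
Now apply the divider: V_out = 6.84 × 0.7685 = 5.256 V.
(Unloaded it would be 6.19 V; the load pulls it down.)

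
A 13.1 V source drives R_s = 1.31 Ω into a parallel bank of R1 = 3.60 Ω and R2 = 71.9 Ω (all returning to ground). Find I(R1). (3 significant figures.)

I ≈ 2.63 A

Combine the parallel branches: R_p = (1/3.60 + 1/71.9)⁻¹ = 3.428 Ω.
V_A = 13.1 × 3.428/4.738 = 9.478 V.
Branch current I = V_A/R1 = 9.478/3.60 = 2.633 A.
(Check via current divider: I_total = 2.765 A; share G_k/ΣG = 0.9523 → same result.)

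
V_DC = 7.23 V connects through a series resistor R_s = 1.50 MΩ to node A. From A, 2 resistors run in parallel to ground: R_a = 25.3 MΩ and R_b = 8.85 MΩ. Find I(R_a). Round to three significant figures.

Equivalent of the parallel group: R_p = 6.557 MΩ.
V_A by voltage divider: V_A = 7.23 × 6.557/(1.50 + 6.557) = 5.884 V.
Branch current I = V_A/R_a = 5.884/25.3 = 0.2326 µA.

I ≈ 0.233 µA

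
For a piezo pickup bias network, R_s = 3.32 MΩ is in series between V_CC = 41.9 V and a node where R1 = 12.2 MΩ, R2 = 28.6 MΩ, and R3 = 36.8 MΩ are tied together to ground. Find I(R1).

Equivalent of the parallel group: R_p = 6.939 MΩ.
V_A by voltage divider: V_A = 41.9 × 6.939/(3.32 + 6.939) = 28.34 V.
I(R1) = V_A / R1 = 28.34/12.2 = 2.323 µA.
(Equivalently: I_total = 4.084 µA, then current-divider fraction G_k/ΣG = 0.5688.)

I ≈ 2.32 µA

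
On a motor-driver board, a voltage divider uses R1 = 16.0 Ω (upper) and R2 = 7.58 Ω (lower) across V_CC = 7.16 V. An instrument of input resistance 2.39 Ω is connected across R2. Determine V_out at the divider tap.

The load sits in parallel with R2, giving an effective lower resistance R2' = R2·R_L/(R2+R_L) = 1.817 Ω.
Then V_out = V_CC · R2'/(R1 + R2') = 7.16 × 1.817/17.82 = 0.7302 V.

V_out ≈ 0.730 V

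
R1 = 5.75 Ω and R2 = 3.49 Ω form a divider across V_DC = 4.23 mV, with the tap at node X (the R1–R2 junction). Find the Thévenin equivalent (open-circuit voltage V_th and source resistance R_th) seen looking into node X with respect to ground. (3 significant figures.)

V_th ≈ 1.60 mV, R_th ≈ 2.17 Ω

Open-circuit (no load on X): V_th = V_DC · R2/(R1 + R2) = 4.23 × 3.49/(5.750 + 3.49) = 1.598 mV.
Looking into X with the source shorted: R_th = R1·R2/(R1+R2) = 5.750 × 3.49/9.240 = 2.172 Ω.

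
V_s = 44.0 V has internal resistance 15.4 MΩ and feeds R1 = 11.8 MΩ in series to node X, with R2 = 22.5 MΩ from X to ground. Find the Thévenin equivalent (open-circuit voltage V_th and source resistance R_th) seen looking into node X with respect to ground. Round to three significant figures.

V_th ≈ 19.9 V, R_th ≈ 12.3 MΩ

R1' = 15.4 + 11.8 = 27.20 MΩ (source resistance + R1).
Open-circuit (no load on X): V_th = V_s · R2/(R1' + R2) = 44.0 × 22.5/(27.20 + 22.5) = 19.92 V.
Zeroing V_s shorts the top of R1' to ground, so R_th = R1' ‖ R2 = 12.31 MΩ.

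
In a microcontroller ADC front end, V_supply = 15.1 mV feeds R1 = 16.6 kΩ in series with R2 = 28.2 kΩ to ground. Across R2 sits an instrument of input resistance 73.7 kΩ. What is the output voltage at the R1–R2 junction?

First combine the lower leg with the load: R2 ‖ R_L = 20.40 kΩ.
Then V_out = V_supply · R2'/(R1 + R2') = 15.1 × 20.40/37.00 = 8.325 mV.
(Unloaded it would be 9.50 mV; the load pulls it down.)

V_out ≈ 8.32 mV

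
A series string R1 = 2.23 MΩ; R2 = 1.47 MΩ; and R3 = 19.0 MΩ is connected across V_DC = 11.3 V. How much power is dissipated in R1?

P ≈ 0.553 µW

Series current I = V_DC/ΣR = 11.3/22.70 = 0.4978 µA.
P(R1) = I²·R1 = (0.4978)² × 2.23 = 0.5526 µW.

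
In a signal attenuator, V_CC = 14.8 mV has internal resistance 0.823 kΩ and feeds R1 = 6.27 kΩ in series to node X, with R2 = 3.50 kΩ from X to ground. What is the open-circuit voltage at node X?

R1' = 0.823 + 6.27 = 7.093 kΩ (source resistance + R1).
With X open, the divider is unloaded: V_th = 14.8 × 3.50/10.59 = 4.890 mV.

V_th ≈ 4.89 mV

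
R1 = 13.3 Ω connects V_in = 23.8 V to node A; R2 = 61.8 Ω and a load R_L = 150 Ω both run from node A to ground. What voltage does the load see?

First combine the lower leg with the load: R2 ‖ R_L = 43.77 Ω.
Now apply the divider: V_out = 23.8 × 0.7669 = 18.25 V.

V_out ≈ 18.3 V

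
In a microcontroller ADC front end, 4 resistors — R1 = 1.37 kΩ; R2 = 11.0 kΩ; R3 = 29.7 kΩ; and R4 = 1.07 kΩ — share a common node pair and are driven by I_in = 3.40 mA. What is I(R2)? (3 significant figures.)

I ≈ 0.173 mA

ΣG = 1/1.37 + 1/11.0 + 1/29.7 + 1/1.07 = 1.789.
By the current-divider rule, I = I_in · G_k/ΣG = 3.40 × 0.05081 = 0.1728 mA.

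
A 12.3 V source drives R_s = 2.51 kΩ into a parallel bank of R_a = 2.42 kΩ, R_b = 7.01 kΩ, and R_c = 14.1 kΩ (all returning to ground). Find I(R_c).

I ≈ 0.339 mA

Parallel bank: R_p = 1/(1/2.42 + 1/7.01 + 1/14.1) = 1.595 kΩ.
V_A by voltage divider: V_A = 12.3 × 1.595/(2.51 + 1.595) = 4.780 V.
Branch current I = V_A/R_c = 4.780/14.1 = 0.3390 mA.
(Check via current divider: I_total = 2.996 mA; share G_k/ΣG = 0.1131 → same result.)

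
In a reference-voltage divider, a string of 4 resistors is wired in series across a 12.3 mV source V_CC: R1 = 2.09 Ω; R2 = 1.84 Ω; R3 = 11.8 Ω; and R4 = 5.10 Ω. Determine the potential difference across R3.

V ≈ 6.97 mV

Total series resistance ΣR = 2.09 + 1.84 + 11.8 + 5.10 = 20.83 Ω.
Voltage divider: V = V_CC · (11.80 / 20.83) = 12.3 × 0.5665 = 6.968 mV.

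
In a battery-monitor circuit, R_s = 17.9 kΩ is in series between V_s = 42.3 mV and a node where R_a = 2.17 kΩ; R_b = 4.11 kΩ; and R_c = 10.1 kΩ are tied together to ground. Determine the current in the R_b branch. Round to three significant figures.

Equivalent of the parallel group: R_p = 1.245 kΩ.
V_A by voltage divider: V_A = 42.3 × 1.245/(17.9 + 1.245) = 2.751 mV.
Branch current I = V_A/R_b = 2.751/4.11 = 0.6693 µA.

I ≈ 0.669 µA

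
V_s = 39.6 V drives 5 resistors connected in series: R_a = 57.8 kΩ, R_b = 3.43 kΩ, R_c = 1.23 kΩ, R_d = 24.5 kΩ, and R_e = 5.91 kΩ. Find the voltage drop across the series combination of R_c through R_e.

V ≈ 13.5 V

ΣR = 57.8 + 3.43 + 1.23 + 24.5 + 5.91 = 92.87 kΩ.
R_{R_c..R_e} = 1.23 + 24.5 + 5.91 = 31.64 kΩ.
By the voltage-divider rule, V = 39.6 × 31.64/92.87 = 13.49 V.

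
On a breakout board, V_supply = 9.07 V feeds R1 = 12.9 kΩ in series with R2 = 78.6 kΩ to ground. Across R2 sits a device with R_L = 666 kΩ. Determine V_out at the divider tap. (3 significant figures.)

First combine the lower leg with the load: R2 ‖ R_L = 70.30 kΩ.
Voltage divider with the loaded lower leg: V_out = 9.07 × 70.30/(12.9 + 70.30) = 9.07 × 0.8450 = 7.664 V.
(Unloaded it would be 7.79 V; the load pulls it down.)

V_out ≈ 7.66 V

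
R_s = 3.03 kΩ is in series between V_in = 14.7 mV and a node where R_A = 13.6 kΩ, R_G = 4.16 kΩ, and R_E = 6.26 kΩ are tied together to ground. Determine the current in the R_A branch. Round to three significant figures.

I ≈ 0.444 µA

Equivalent of the parallel group: R_p = 2.111 kΩ.
V_A = 14.7 × 2.111/5.141 = 6.037 mV.
Branch current I = V_A/R_A = 6.037/13.6 = 0.4439 µA.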